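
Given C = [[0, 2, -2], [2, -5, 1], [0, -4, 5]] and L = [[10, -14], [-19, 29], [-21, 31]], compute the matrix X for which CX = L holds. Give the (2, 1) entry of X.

Left-multiplying both sides by C⁻¹ gives X = C⁻¹L.
C has determinant -4; C⁻¹ = [[21/4, 1/2, 2], [5/2, 0, 1], [2, 0, 1]].
X = C⁻¹L = [[21/4, 1/2, 2], [5/2, 0, 1], [2, 0, 1]] · [[10, -14], [-19, 29], [-21, 31]] = [[1, 3], [4, -4], [-1, 3]].

4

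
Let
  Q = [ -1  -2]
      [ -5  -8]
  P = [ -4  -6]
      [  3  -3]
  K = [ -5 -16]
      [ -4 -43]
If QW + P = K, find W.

QW = K − P = [[-1, -10], [-7, -40]].
Left-multiplying both sides by Q⁻¹ gives W = Q⁻¹(K − P).
det Q = -2, so Q⁻¹ = [[4, -1], [-5/2, 1/2]].
W = Q⁻¹(K − P) = [[3, 0], [-1, 5]].

W = [[3, 0], [-1, 5]]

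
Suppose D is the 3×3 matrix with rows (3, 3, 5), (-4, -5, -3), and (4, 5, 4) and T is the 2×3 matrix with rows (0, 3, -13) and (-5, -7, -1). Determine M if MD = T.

M = [[-4, -5, -2], [1, 2, 0]]

D is on the right of M, so right-multiply by D⁻¹: M = TD⁻¹.
det D = -3, so D⁻¹ = [[5/3, -13/3, -16/3], [-4/3, 8/3, 11/3], [0, 1, 1]].
M = TD⁻¹ = [[0, 3, -13], [-5, -7, -1]] · [[5/3, -13/3, -16/3], [-4/3, 8/3, 11/3], [0, 1, 1]] = [[-4, -5, -2], [1, 2, 0]].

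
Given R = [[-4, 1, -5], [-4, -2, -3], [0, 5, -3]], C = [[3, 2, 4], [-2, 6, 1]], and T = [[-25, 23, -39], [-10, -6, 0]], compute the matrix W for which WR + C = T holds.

W = [[5, 2, 4], [-1, 3, -1]]

WR = T − C = [[-28, 21, -43], [-8, -12, -1]].
R is on the right of W, so right-multiply by R⁻¹: W = (T − C)R⁻¹.
det R = 4, so R⁻¹ = [[21/4, -11/2, -13/4], [-3, 3, 2], [-5, 5, 3]].
W = (T − C)R⁻¹ = [[5, 2, 4], [-1, 3, -1]].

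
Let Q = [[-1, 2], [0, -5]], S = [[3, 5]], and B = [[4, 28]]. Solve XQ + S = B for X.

X = [[-1, -5]]

XQ = B − S = [[1, 23]].
Right-multiplying both sides by Q⁻¹ gives X = (B − S)Q⁻¹.
Q has determinant 5; Q⁻¹ = [[-1, -2/5], [0, -1/5]].
X = (B − S)Q⁻¹ = [[-1, -5]].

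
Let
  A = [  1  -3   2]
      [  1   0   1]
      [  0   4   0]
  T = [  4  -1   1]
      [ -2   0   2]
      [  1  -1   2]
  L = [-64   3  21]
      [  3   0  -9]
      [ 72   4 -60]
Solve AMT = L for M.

M = [[2, -2, 4], [3, -5, -4], [-5, -4, -1]]

Isolating M: multiply by A⁻¹ from the left and T⁻¹ from the right, so M = A⁻¹LT⁻¹.
det A = 4; the adjugate gives A⁻¹ = [[-1, 2, -3/4], [0, 0, 1/4], [1, -1, 3/4]].
det T = 4, so T⁻¹ = [[1/2, 1/4, -1/2], [3/2, 7/4, -5/2], [1/2, 3/4, -1/2]].
A⁻¹L = [[16, -6, 6], [18, 1, -15], [-13, 6, -15]].
M = (A⁻¹L)T⁻¹ = [[2, -2, 4], [3, -5, -4], [-5, -4, -1]].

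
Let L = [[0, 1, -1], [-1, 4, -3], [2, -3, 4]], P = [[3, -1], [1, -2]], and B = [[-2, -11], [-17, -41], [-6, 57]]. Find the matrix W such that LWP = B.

Left-multiply by L⁻¹ and right-multiply by P⁻¹: W = L⁻¹BP⁻¹.
det L = 3; the adjugate gives L⁻¹ = [[7/3, -1/3, 1/3], [-2/3, 2/3, 1/3], [-5/3, 2/3, 1/3]].
det P = -5; the adjugate gives P⁻¹ = [[2/5, -1/5], [1/5, -3/5]].
L⁻¹B = [[-1, 7], [-12, -1], [-10, 10]].
W = (L⁻¹B)P⁻¹ = [[1, -4], [-5, 3], [-2, -4]].

W = [[1, -4], [-5, 3], [-2, -4]]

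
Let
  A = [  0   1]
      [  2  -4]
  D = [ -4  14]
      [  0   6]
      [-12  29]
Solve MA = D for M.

A is on the right of M, so right-multiply by A⁻¹: M = DA⁻¹.
det A = -2, so A⁻¹ = [[2, 1/2], [1, 0]].
M = DA⁻¹ = [[-4, 14], [0, 6], [-12, 29]] · [[2, 1/2], [1, 0]] = [[6, -2], [6, 0], [5, -6]].

M = [[6, -2], [6, 0], [5, -6]]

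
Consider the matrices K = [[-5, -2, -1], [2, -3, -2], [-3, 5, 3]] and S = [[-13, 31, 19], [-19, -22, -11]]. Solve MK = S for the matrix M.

M = [[-1, -3, 4], [5, -6, -6]]

Right-multiplying both sides by K⁻¹ gives M = SK⁻¹.
det K = -6; the adjugate gives K⁻¹ = [[-1/6, -1/6, -1/6], [0, 3, 2], [-1/6, -31/6, -19/6]].
M = SK⁻¹ = [[-13, 31, 19], [-19, -22, -11]] · [[-1/6, -1/6, -1/6], [0, 3, 2], [-1/6, -31/6, -19/6]] = [[-1, -3, 4], [5, -6, -6]].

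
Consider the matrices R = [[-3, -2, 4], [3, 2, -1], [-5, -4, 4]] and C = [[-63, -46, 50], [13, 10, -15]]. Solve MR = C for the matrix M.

M = [[5, -6, 6], [-2, -1, -2]]

R is on the right of M, so right-multiply by R⁻¹: M = CR⁻¹.
det R = -6, so R⁻¹ = [[-2/3, 4/3, 1], [7/6, -4/3, -3/2], [1/3, 1/3, 0]].
M = CR⁻¹ = [[-63, -46, 50], [13, 10, -15]] · [[-2/3, 4/3, 1], [7/6, -4/3, -3/2], [1/3, 1/3, 0]] = [[5, -6, 6], [-2, -1, -2]].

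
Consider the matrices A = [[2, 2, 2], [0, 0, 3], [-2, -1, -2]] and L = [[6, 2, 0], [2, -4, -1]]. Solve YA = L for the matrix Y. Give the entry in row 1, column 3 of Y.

Right-multiplying both sides by A⁻¹ gives Y = LA⁻¹.
A has determinant -6; A⁻¹ = [[-1/2, -1/3, -1], [1, 0, 1], [0, 1/3, 0]].
Y = LA⁻¹ = [[6, 2, 0], [2, -4, -1]] · [[-1/2, -1/3, -1], [1, 0, 1], [0, 1/3, 0]] = [[-1, -2, -4], [-5, -1, -6]].

-4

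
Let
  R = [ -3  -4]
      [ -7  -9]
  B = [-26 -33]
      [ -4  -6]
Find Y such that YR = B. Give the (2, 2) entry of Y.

-2

R is on the right of Y, so right-multiply by R⁻¹: Y = BR⁻¹.
R has determinant -1; R⁻¹ = [[9, -4], [-7, 3]].
Y = BR⁻¹ = [[-26, -33], [-4, -6]] · [[9, -4], [-7, 3]] = [[-3, 5], [6, -2]].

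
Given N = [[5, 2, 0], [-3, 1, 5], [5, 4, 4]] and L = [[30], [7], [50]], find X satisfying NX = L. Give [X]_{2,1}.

0

N is on the left of X, so left-multiply by N⁻¹: X = N⁻¹L.
N has determinant -6; N⁻¹ = [[8/3, 4/3, -5/3], [-37/6, -10/3, 25/6], [17/6, 5/3, -11/6]].
X = N⁻¹L = [[8/3, 4/3, -5/3], [-37/6, -10/3, 25/6], [17/6, 5/3, -11/6]] · [[30], [7], [50]] = [[6], [0], [5]].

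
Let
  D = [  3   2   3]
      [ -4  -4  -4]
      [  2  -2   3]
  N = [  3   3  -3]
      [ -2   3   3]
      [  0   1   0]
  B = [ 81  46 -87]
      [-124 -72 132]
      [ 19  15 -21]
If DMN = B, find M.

Left-multiply by D⁻¹ and right-multiply by N⁻¹: M = D⁻¹BN⁻¹.
det D = -4, so D⁻¹ = [[5, 3, -1], [-1, -3/4, 0], [-4, -5/2, 1]].
det N = -3; the adjugate gives N⁻¹ = [[1, 1, -6], [0, 0, 1], [2/3, 1, -5]].
D⁻¹B = [[14, -1, -18], [12, 8, -12], [5, 11, -3]].
M = (D⁻¹B)N⁻¹ = [[2, -4, 5], [4, 0, -4], [3, 2, -4]].

M = [[2, -4, 5], [4, 0, -4], [3, 2, -4]]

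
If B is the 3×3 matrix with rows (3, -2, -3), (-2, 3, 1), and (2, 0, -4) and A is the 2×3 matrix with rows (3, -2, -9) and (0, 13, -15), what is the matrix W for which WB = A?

W = [[-5, -4, 5], [-2, 3, 6]]

Since B sits to the right of W, W = AB⁻¹.
det B = -6; the adjugate gives B⁻¹ = [[2, 4/3, -7/6], [1, 1, -1/2], [1, 2/3, -5/6]].
W = AB⁻¹ = [[3, -2, -9], [0, 13, -15]] · [[2, 4/3, -7/6], [1, 1, -1/2], [1, 2/3, -5/6]] = [[-5, -4, 5], [-2, 3, 6]].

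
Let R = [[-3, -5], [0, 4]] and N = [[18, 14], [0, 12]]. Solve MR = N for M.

M = [[-6, -4], [0, 3]]

Right-multiplying both sides by R⁻¹ gives M = NR⁻¹.
det R = -12; the adjugate gives R⁻¹ = [[-1/3, -5/12], [0, 1/4]].
M = NR⁻¹ = [[18, 14], [0, 12]] · [[-1/3, -5/12], [0, 1/4]] = [[-6, -4], [0, 3]].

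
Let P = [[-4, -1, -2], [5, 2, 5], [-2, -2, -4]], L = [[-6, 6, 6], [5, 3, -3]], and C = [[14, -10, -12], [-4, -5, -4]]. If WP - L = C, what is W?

WP = C + L = [[8, -4, -6], [1, -2, -7]].
Since P sits to the right of W, W = (C + L)P⁻¹.
det P = -6, so P⁻¹ = [[-1/3, 0, 1/6], [-5/3, -2, -5/3], [1, 1, 1/2]].
W = (C + L)P⁻¹ = [[-2, 2, 5], [-4, -3, 0]].

W = [[-2, 2, 5], [-4, -3, 0]]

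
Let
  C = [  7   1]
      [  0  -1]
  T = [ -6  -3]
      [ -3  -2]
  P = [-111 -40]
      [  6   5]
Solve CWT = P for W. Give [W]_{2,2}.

Left-multiply by C⁻¹ and right-multiply by T⁻¹: W = C⁻¹PT⁻¹.
C has determinant -7; C⁻¹ = [[1/7, 1/7], [0, -1]].
det T = 3; the adjugate gives T⁻¹ = [[-2/3, 1], [1, -2]].
C⁻¹P = [[-15, -5], [-6, -5]].
W = (C⁻¹P)T⁻¹ = [[5, -5], [-1, 4]].

4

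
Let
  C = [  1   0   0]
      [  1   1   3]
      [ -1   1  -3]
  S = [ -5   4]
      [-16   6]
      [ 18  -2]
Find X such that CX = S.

X = [[-5, 4], [1, 2], [-4, 0]]

C is on the left of X, so left-multiply by C⁻¹: X = C⁻¹S.
det C = -6, so C⁻¹ = [[1, 0, 0], [0, 1/2, 1/2], [-1/3, 1/6, -1/6]].
X = C⁻¹S = [[1, 0, 0], [0, 1/2, 1/2], [-1/3, 1/6, -1/6]] · [[-5, 4], [-16, 6], [18, -2]] = [[-5, 4], [1, 2], [-4, 0]].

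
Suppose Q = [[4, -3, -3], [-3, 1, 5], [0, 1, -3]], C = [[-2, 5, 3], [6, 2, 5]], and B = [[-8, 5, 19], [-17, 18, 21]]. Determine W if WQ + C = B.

W = [[0, 2, -2], [-2, 5, 5]]

WQ = B − C = [[-6, 0, 16], [-23, 16, 16]].
Right-multiplying both sides by Q⁻¹ gives W = (B − C)Q⁻¹.
Q has determinant 4; Q⁻¹ = [[-2, -3, -3], [-9/4, -3, -11/4], [-3/4, -1, -5/4]].
W = (B − C)Q⁻¹ = [[0, 2, -2], [-2, 5, 5]].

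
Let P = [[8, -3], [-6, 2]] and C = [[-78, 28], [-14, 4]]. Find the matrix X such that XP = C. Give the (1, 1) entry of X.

-6

Since P sits to the right of X, X = CP⁻¹.
det P = -2, so P⁻¹ = [[-1, -3/2], [-3, -4]].
X = CP⁻¹ = [[-78, 28], [-14, 4]] · [[-1, -3/2], [-3, -4]] = [[-6, 5], [2, 5]].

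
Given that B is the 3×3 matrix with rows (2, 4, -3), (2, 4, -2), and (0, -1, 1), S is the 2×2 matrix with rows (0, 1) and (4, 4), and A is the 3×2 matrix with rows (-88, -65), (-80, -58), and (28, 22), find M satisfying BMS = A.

Left-multiply by B⁻¹ and right-multiply by S⁻¹: M = B⁻¹AS⁻¹.
det B = 2; the adjugate gives B⁻¹ = [[1, -1/2, 2], [-1, 1, -1], [-1, 1, 0]].
det S = -4; the adjugate gives S⁻¹ = [[-1, 1/4], [1, 0]].
B⁻¹A = [[8, 8], [-20, -15], [8, 7]].
M = (B⁻¹A)S⁻¹ = [[0, 2], [5, -5], [-1, 2]].

M = [[0, 2], [5, -5], [-1, 2]]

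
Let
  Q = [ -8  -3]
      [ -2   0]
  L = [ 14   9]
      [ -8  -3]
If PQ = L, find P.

Right-multiplying both sides by Q⁻¹ gives P = LQ⁻¹.
Q has determinant -6; Q⁻¹ = [[0, -1/2], [-1/3, 4/3]].
P = LQ⁻¹ = [[14, 9], [-8, -3]] · [[0, -1/2], [-1/3, 4/3]] = [[-3, 5], [1, 0]].

P = [[-3, 5], [1, 0]]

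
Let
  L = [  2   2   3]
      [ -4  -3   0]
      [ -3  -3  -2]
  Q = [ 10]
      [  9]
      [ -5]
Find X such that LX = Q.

Since L multiplies X on the left, X = L⁻¹Q.
det L = 5; the adjugate gives L⁻¹ = [[6/5, -1, 9/5], [-8/5, 1, -12/5], [3/5, 0, 2/5]].
X = L⁻¹Q = [[6/5, -1, 9/5], [-8/5, 1, -12/5], [3/5, 0, 2/5]] · [[10], [9], [-5]] = [[-6], [5], [4]].

X = [[-6], [5], [4]]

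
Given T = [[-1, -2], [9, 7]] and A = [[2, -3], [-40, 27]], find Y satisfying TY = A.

Y = [[-6, 3], [2, 0]]

Since T multiplies Y on the left, Y = T⁻¹A.
det T = 11, so T⁻¹ = [[7/11, 2/11], [-9/11, -1/11]].
Y = T⁻¹A = [[7/11, 2/11], [-9/11, -1/11]] · [[2, -3], [-40, 27]] = [[-6, 3], [2, 0]].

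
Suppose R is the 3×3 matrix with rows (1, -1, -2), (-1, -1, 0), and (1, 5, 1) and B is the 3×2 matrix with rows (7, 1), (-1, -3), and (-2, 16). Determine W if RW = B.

W = [[1, -1], [0, 4], [-3, -3]]

Left-multiplying both sides by R⁻¹ gives W = R⁻¹B.
R has determinant 6; R⁻¹ = [[-1/6, -3/2, -1/3], [1/6, 1/2, 1/3], [-2/3, -1, -1/3]].
W = R⁻¹B = [[-1/6, -3/2, -1/3], [1/6, 1/2, 1/3], [-2/3, -1, -1/3]] · [[7, 1], [-1, -3], [-2, 16]] = [[1, -1], [0, 4], [-3, -3]].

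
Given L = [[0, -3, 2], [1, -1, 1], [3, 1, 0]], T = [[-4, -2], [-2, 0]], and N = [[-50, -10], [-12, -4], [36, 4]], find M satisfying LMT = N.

Left-multiply by L⁻¹ and right-multiply by T⁻¹: M = L⁻¹NT⁻¹.
L has determinant -1; L⁻¹ = [[1, -2, 1], [-3, 6, -2], [-4, 9, -3]].
det T = -4, so T⁻¹ = [[0, -1/2], [-1/2, 1]].
L⁻¹N = [[10, 2], [6, -2], [-16, -8]].
M = (L⁻¹N)T⁻¹ = [[-1, -3], [1, -5], [4, 0]].

M = [[-1, -3], [1, -5], [4, 0]]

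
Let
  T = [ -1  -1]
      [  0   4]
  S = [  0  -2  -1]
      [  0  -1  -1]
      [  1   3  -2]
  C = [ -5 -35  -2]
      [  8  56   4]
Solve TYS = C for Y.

Left-multiply by T⁻¹ and right-multiply by S⁻¹: Y = T⁻¹CS⁻¹.
T has determinant -4; T⁻¹ = [[-1, -1/4], [0, 1/4]].
S has determinant 1; S⁻¹ = [[5, -7, 1], [-1, 1, 0], [1, -2, 0]].
T⁻¹C = [[3, 21, 1], [2, 14, 1]].
Y = (T⁻¹C)S⁻¹ = [[-5, -2, 3], [-3, -2, 2]].

Y = [[-5, -2, 3], [-3, -2, 2]]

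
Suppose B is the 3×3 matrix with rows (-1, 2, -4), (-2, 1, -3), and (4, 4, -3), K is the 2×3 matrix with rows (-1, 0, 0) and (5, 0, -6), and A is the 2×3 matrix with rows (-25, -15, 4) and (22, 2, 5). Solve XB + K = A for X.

X = [[2, 1, -5], [-5, 0, 3]]

XB = A − K = [[-24, -15, 4], [17, 2, 11]].
B is on the right of X, so right-multiply by B⁻¹: X = (A − K)B⁻¹.
B has determinant 3; B⁻¹ = [[3, -10/3, -2/3], [-6, 19/3, 5/3], [-4, 4, 1]].
X = (A − K)B⁻¹ = [[2, 1, -5], [-5, 0, 3]].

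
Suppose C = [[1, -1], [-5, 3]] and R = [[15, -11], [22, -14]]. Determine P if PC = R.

C is on the right of P, so right-multiply by C⁻¹: P = RC⁻¹.
C has determinant -2; C⁻¹ = [[-3/2, -1/2], [-5/2, -1/2]].
P = RC⁻¹ = [[15, -11], [22, -14]] · [[-3/2, -1/2], [-5/2, -1/2]] = [[5, -2], [2, -4]].

P = [[5, -2], [2, -4]]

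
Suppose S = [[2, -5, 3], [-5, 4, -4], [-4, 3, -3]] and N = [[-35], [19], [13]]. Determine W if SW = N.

W = [[5], [6], [-5]]

S is on the left of W, so left-multiply by S⁻¹: W = S⁻¹N.
S has determinant -2; S⁻¹ = [[0, 3, -4], [-1/2, -3, 7/2], [-1/2, -7, 17/2]].
W = S⁻¹N = [[0, 3, -4], [-1/2, -3, 7/2], [-1/2, -7, 17/2]] · [[-35], [19], [13]] = [[5], [6], [-5]].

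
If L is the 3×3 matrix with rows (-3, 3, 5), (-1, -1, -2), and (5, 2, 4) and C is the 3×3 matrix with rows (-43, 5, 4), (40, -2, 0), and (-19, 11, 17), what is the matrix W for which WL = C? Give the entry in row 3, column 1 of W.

5

Since L sits to the right of W, W = CL⁻¹.
L has determinant -3; L⁻¹ = [[0, 2/3, 1/3], [2, 37/3, 11/3], [-1, -7, -2]].
W = CL⁻¹ = [[-43, 5, 4], [40, -2, 0], [-19, 11, 17]] · [[0, 2/3, 1/3], [2, 37/3, 11/3], [-1, -7, -2]] = [[6, 5, -4], [-4, 2, 6], [5, 4, 0]].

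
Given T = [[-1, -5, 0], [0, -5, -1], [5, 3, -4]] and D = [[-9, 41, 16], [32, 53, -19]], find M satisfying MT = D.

M = [[-6, -4, -3], [-2, -5, 6]]

T is on the right of M, so right-multiply by T⁻¹: M = DT⁻¹.
det T = 2, so T⁻¹ = [[23/2, -10, 5/2], [-5/2, 2, -1/2], [25/2, -11, 5/2]].
M = DT⁻¹ = [[-9, 41, 16], [32, 53, -19]] · [[23/2, -10, 5/2], [-5/2, 2, -1/2], [25/2, -11, 5/2]] = [[-6, -4, -3], [-2, -5, 6]].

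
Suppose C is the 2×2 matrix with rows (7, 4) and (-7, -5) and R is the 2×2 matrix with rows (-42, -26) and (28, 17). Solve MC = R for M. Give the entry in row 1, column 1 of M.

Since C sits to the right of M, M = RC⁻¹.
det C = -7; the adjugate gives C⁻¹ = [[5/7, 4/7], [-1, -1]].
M = RC⁻¹ = [[-42, -26], [28, 17]] · [[5/7, 4/7], [-1, -1]] = [[-4, 2], [3, -1]].

-4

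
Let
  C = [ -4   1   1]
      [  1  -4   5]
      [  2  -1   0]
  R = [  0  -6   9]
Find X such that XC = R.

Since C sits to the right of X, X = RC⁻¹.
C has determinant -3; C⁻¹ = [[-5/3, 1/3, -3], [-10/3, 2/3, -7], [-7/3, 2/3, -5]].
X = RC⁻¹ = [[0, -6, 9]] · [[-5/3, 1/3, -3], [-10/3, 2/3, -7], [-7/3, 2/3, -5]] = [[-1, 2, -3]].

X = [[-1, 2, -3]]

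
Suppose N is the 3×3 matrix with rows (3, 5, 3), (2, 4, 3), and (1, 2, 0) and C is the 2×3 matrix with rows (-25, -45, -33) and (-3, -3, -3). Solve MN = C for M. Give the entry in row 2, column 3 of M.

2

N is on the right of M, so right-multiply by N⁻¹: M = CN⁻¹.
det N = -3, so N⁻¹ = [[2, -2, -1], [-1, 1, 1], [0, 1/3, -2/3]].
M = CN⁻¹ = [[-25, -45, -33], [-3, -3, -3]] · [[2, -2, -1], [-1, 1, 1], [0, 1/3, -2/3]] = [[-5, -6, 2], [-3, 2, 2]].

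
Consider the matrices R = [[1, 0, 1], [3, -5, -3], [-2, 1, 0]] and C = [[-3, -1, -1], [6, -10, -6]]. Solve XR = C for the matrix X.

X = [[2, 1, 4], [0, 2, 0]]

R is on the right of X, so right-multiply by R⁻¹: X = CR⁻¹.
R has determinant -4; R⁻¹ = [[-3/4, -1/4, -5/4], [-3/2, -1/2, -3/2], [7/4, 1/4, 5/4]].
X = CR⁻¹ = [[-3, -1, -1], [6, -10, -6]] · [[-3/4, -1/4, -5/4], [-3/2, -1/2, -3/2], [7/4, 1/4, 5/4]] = [[2, 1, 4], [0, 2, 0]].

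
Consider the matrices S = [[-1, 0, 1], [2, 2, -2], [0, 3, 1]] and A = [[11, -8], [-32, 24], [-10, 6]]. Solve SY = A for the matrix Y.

Y = [[-6, 2], [-5, 4], [5, -6]]

Left-multiplying both sides by S⁻¹ gives Y = S⁻¹A.
det S = -2; the adjugate gives S⁻¹ = [[-4, -3/2, 1], [1, 1/2, 0], [-3, -3/2, 1]].
Y = S⁻¹A = [[-4, -3/2, 1], [1, 1/2, 0], [-3, -3/2, 1]] · [[11, -8], [-32, 24], [-10, 6]] = [[-6, 2], [-5, 4], [5, -6]].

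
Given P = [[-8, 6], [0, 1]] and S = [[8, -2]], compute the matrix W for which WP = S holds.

W = [[-1, 4]]

Since P sits to the right of W, W = SP⁻¹.
det P = -8, so P⁻¹ = [[-1/8, 3/4], [0, 1]].
W = SP⁻¹ = [[8, -2]] · [[-1/8, 3/4], [0, 1]] = [[-1, 4]].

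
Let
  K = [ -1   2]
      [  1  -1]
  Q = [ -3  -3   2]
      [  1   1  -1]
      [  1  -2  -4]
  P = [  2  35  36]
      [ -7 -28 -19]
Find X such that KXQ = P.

X = [[5, 0, 3], [0, -1, -4]]

X = K⁻¹PQ⁻¹ (apply K⁻¹ on the left and Q⁻¹ on the right).
det K = -1, so K⁻¹ = [[1, 2], [1, 1]].
det Q = 3; the adjugate gives Q⁻¹ = [[-2, -16/3, 1/3], [1, 10/3, -1/3], [-1, -3, 0]].
K⁻¹P = [[-12, -21, -2], [-5, 7, 17]].
X = (K⁻¹P)Q⁻¹ = [[5, 0, 3], [0, -1, -4]].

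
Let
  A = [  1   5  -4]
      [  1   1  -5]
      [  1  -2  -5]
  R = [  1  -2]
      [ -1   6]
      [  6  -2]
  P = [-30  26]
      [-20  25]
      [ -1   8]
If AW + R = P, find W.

AW = P − R = [[-31, 28], [-19, 19], [-7, 10]].
A is on the left of W, so left-multiply by A⁻¹: W = A⁻¹(P − R).
det A = -3, so A⁻¹ = [[5, -11, 7], [0, 1/3, -1/3], [1, -7/3, 4/3]].
W = A⁻¹(P − R) = [[5, 1], [-4, 3], [4, -3]].

W = [[5, 1], [-4, 3], [4, -3]]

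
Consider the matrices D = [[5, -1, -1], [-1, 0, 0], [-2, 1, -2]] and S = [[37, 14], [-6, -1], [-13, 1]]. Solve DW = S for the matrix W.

Left-multiplying both sides by D⁻¹ gives W = D⁻¹S.
D has determinant 3; D⁻¹ = [[0, -1, 0], [-2/3, -4, 1/3], [-1/3, -1, -1/3]].
W = D⁻¹S = [[0, -1, 0], [-2/3, -4, 1/3], [-1/3, -1, -1/3]] · [[37, 14], [-6, -1], [-13, 1]] = [[6, 1], [-5, -5], [-2, -4]].

W = [[6, 1], [-5, -5], [-2, -4]]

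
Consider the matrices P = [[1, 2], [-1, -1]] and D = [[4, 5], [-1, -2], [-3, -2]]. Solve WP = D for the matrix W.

Since P sits to the right of W, W = DP⁻¹.
P has determinant 1; P⁻¹ = [[-1, -2], [1, 1]].
W = DP⁻¹ = [[4, 5], [-1, -2], [-3, -2]] · [[-1, -2], [1, 1]] = [[1, -3], [-1, 0], [1, 4]].

W = [[1, -3], [-1, 0], [1, 4]]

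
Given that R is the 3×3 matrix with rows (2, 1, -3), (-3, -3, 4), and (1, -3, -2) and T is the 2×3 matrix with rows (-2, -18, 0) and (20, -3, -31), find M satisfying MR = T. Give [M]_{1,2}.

Since R sits to the right of M, M = TR⁻¹.
det R = -2, so R⁻¹ = [[-9, -11/2, 5/2], [1, 1/2, -1/2], [-6, -7/2, 3/2]].
M = TR⁻¹ = [[-2, -18, 0], [20, -3, -31]] · [[-9, -11/2, 5/2], [1, 1/2, -1/2], [-6, -7/2, 3/2]] = [[0, 2, 4], [3, -3, 5]].

2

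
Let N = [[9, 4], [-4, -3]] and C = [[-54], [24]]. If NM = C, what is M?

Left-multiplying both sides by N⁻¹ gives M = N⁻¹C.
det N = -11, so N⁻¹ = [[3/11, 4/11], [-4/11, -9/11]].
M = N⁻¹C = [[3/11, 4/11], [-4/11, -9/11]] · [[-54], [24]] = [[-6], [0]].

M = [[-6], [0]]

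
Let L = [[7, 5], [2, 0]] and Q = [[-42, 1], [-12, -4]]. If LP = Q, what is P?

P = [[-6, -2], [0, 3]]

Since L multiplies P on the left, P = L⁻¹Q.
det L = -10; the adjugate gives L⁻¹ = [[0, 1/2], [1/5, -7/10]].
P = L⁻¹Q = [[0, 1/2], [1/5, -7/10]] · [[-42, 1], [-12, -4]] = [[-6, -2], [0, 3]].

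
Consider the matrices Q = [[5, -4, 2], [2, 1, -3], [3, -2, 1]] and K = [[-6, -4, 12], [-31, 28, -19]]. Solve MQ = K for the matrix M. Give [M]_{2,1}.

-4

Right-multiplying both sides by Q⁻¹ gives M = KQ⁻¹.
det Q = 5, so Q⁻¹ = [[-1, 0, 2], [-11/5, -1/5, 19/5], [-7/5, -2/5, 13/5]].
M = KQ⁻¹ = [[-6, -4, 12], [-31, 28, -19]] · [[-1, 0, 2], [-11/5, -1/5, 19/5], [-7/5, -2/5, 13/5]] = [[-2, -4, 4], [-4, 2, -5]].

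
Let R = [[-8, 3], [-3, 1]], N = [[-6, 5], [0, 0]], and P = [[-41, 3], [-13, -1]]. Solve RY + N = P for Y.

RY = P − N = [[-35, -2], [-13, -1]].
Left-multiplying both sides by R⁻¹ gives Y = R⁻¹(P − N).
det R = 1, so R⁻¹ = [[1, -3], [3, -8]].
Y = R⁻¹(P − N) = [[4, 1], [-1, 2]].

Y = [[4, 1], [-1, 2]]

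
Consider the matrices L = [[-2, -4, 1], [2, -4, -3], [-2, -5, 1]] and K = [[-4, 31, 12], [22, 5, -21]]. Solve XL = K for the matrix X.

X = [[-4, -5, 1], [-5, 5, -1]]

Since L sits to the right of X, X = KL⁻¹.
det L = 4; the adjugate gives L⁻¹ = [[-19/4, -1/4, 4], [1, 0, -1], [-9/2, -1/2, 4]].
X = KL⁻¹ = [[-4, 31, 12], [22, 5, -21]] · [[-19/4, -1/4, 4], [1, 0, -1], [-9/2, -1/2, 4]] = [[-4, -5, 1], [-5, 5, -1]].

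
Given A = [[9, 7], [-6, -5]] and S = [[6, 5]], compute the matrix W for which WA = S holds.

W = [[0, -1]]

Since A sits to the right of W, W = SA⁻¹.
A has determinant -3; A⁻¹ = [[5/3, 7/3], [-2, -3]].
W = SA⁻¹ = [[6, 5]] · [[5/3, 7/3], [-2, -3]] = [[0, -1]].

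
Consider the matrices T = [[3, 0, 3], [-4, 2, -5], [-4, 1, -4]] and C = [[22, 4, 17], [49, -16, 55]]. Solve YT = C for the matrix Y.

Y = [[6, 5, -6], [3, -6, -4]]

Since T sits to the right of Y, Y = CT⁻¹.
det T = 3; the adjugate gives T⁻¹ = [[-1, 1, -2], [4/3, 0, 1], [4/3, -1, 2]].
Y = CT⁻¹ = [[22, 4, 17], [49, -16, 55]] · [[-1, 1, -2], [4/3, 0, 1], [4/3, -1, 2]] = [[6, 5, -6], [3, -6, -4]].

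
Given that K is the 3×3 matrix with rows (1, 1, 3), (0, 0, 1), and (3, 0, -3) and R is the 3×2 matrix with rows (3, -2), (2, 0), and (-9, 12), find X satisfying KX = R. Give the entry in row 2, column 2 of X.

Left-multiplying both sides by K⁻¹ gives X = K⁻¹R.
det K = 3; the adjugate gives K⁻¹ = [[0, 1, 1/3], [1, -4, -1/3], [0, 1, 0]].
X = K⁻¹R = [[0, 1, 1/3], [1, -4, -1/3], [0, 1, 0]] · [[3, -2], [2, 0], [-9, 12]] = [[-1, 4], [-2, -6], [2, 0]].

-6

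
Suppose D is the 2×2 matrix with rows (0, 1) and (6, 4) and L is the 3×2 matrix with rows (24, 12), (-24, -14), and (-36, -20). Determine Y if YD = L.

Y = [[-4, 4], [2, -4], [4, -6]]

D is on the right of Y, so right-multiply by D⁻¹: Y = LD⁻¹.
det D = -6; the adjugate gives D⁻¹ = [[-2/3, 1/6], [1, 0]].
Y = LD⁻¹ = [[24, 12], [-24, -14], [-36, -20]] · [[-2/3, 1/6], [1, 0]] = [[-4, 4], [2, -4], [4, -6]].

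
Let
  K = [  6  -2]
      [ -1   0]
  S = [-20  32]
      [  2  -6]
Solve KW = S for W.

Left-multiplying both sides by K⁻¹ gives W = K⁻¹S.
det K = -2, so K⁻¹ = [[0, -1], [-1/2, -3]].
W = K⁻¹S = [[0, -1], [-1/2, -3]] · [[-20, 32], [2, -6]] = [[-2, 6], [4, 2]].

W = [[-2, 6], [4, 2]]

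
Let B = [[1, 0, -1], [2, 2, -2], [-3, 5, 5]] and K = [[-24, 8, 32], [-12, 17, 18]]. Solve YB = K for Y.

Y = [[0, -6, 4], [-5, 1, 3]]

Right-multiplying both sides by B⁻¹ gives Y = KB⁻¹.
det B = 4, so B⁻¹ = [[5, -5/4, 1/2], [-1, 1/2, 0], [4, -5/4, 1/2]].
Y = KB⁻¹ = [[-24, 8, 32], [-12, 17, 18]] · [[5, -5/4, 1/2], [-1, 1/2, 0], [4, -5/4, 1/2]] = [[0, -6, 4], [-5, 1, 3]].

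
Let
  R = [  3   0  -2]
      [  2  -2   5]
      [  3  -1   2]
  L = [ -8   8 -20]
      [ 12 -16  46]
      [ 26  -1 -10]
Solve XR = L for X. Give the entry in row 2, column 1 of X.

R is on the right of X, so right-multiply by R⁻¹: X = LR⁻¹.
R has determinant -5; R⁻¹ = [[-1/5, -2/5, 4/5], [-11/5, -12/5, 19/5], [-4/5, -3/5, 6/5]].
X = LR⁻¹ = [[-8, 8, -20], [12, -16, 46], [26, -1, -10]] · [[-1/5, -2/5, 4/5], [-11/5, -12/5, 19/5], [-4/5, -3/5, 6/5]] = [[0, -4, 0], [-4, 6, 4], [5, -2, 5]].

-4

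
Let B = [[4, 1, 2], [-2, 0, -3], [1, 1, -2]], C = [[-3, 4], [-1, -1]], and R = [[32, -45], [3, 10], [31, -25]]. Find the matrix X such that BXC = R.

X = [[-5, 0], [3, -3], [3, 2]]

X = B⁻¹RC⁻¹ (apply B⁻¹ on the left and C⁻¹ on the right).
det B = 1, so B⁻¹ = [[3, 4, -3], [-7, -10, 8], [-2, -3, 2]].
C has determinant 7; C⁻¹ = [[-1/7, -4/7], [1/7, -3/7]].
B⁻¹R = [[15, -20], [-6, 15], [-11, 10]].
X = (B⁻¹R)C⁻¹ = [[-5, 0], [3, -3], [3, 2]].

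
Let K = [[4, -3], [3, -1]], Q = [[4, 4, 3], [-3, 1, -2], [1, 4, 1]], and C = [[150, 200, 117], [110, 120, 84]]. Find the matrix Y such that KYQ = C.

Isolating Y: multiply by K⁻¹ from the left and Q⁻¹ from the right, so Y = K⁻¹CQ⁻¹.
det K = 5; the adjugate gives K⁻¹ = [[-1/5, 3/5], [-3/5, 4/5]].
det Q = 1; the adjugate gives Q⁻¹ = [[9, 8, -11], [1, 1, -1], [-13, -12, 16]].
K⁻¹C = [[36, 32, 27], [-2, -24, -3]].
Y = (K⁻¹C)Q⁻¹ = [[5, -4, 4], [-3, -4, -2]].

Y = [[5, -4, 4], [-3, -4, -2]]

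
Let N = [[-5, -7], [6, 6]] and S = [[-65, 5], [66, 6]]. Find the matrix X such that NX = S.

X = [[6, 6], [5, -5]]

Since N multiplies X on the left, X = N⁻¹S.
det N = 12; the adjugate gives N⁻¹ = [[1/2, 7/12], [-1/2, -5/12]].
X = N⁻¹S = [[1/2, 7/12], [-1/2, -5/12]] · [[-65, 5], [66, 6]] = [[6, 6], [5, -5]].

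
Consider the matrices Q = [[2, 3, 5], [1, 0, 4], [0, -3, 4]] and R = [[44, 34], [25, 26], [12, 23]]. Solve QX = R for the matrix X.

X = [[1, 6], [4, -1], [6, 5]]

Left-multiplying both sides by Q⁻¹ gives X = Q⁻¹R.
det Q = -3, so Q⁻¹ = [[-4, 9, -4], [4/3, -8/3, 1], [1, -2, 1]].
X = Q⁻¹R = [[-4, 9, -4], [4/3, -8/3, 1], [1, -2, 1]] · [[44, 34], [25, 26], [12, 23]] = [[1, 6], [4, -1], [6, 5]].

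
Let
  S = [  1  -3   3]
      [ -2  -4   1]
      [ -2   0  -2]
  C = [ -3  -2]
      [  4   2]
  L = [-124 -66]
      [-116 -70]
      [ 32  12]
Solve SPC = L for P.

P = S⁻¹LC⁻¹ (apply S⁻¹ on the left and C⁻¹ on the right).
det S = 2, so S⁻¹ = [[4, -3, 9/2], [-3, 2, -7/2], [-4, 3, -5]].
C has determinant 2; C⁻¹ = [[1, 1], [-2, -3/2]].
S⁻¹L = [[-4, 0], [28, 16], [-12, -6]].
P = (S⁻¹L)C⁻¹ = [[-4, -4], [-4, 4], [0, -3]].

P = [[-4, -4], [-4, 4], [0, -3]]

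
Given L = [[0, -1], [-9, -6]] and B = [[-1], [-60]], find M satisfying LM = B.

L is on the left of M, so left-multiply by L⁻¹: M = L⁻¹B.
L has determinant -9; L⁻¹ = [[2/3, -1/9], [-1, 0]].
M = L⁻¹B = [[2/3, -1/9], [-1, 0]] · [[-1], [-60]] = [[6], [1]].

M = [[6], [1]]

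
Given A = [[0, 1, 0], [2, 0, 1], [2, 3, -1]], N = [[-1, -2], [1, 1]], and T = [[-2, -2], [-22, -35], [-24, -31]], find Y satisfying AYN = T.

Left-multiply by A⁻¹ and right-multiply by N⁻¹: Y = A⁻¹TN⁻¹.
A has determinant 4; A⁻¹ = [[-3/4, 1/4, 1/4], [1, 0, 0], [3/2, 1/2, -1/2]].
N has determinant 1; N⁻¹ = [[1, 2], [-1, -1]].
A⁻¹T = [[-10, -15], [-2, -2], [-2, -5]].
Y = (A⁻¹T)N⁻¹ = [[5, -5], [0, -2], [3, 1]].

Y = [[5, -5], [0, -2], [3, 1]]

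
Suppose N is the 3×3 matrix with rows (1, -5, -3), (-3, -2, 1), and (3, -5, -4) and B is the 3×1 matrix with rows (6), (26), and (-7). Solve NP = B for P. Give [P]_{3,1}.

3

Since N multiplies P on the left, P = N⁻¹B.
det N = -5, so N⁻¹ = [[-13/5, 1, 11/5], [9/5, -1, -8/5], [-21/5, 2, 17/5]].
P = N⁻¹B = [[-13/5, 1, 11/5], [9/5, -1, -8/5], [-21/5, 2, 17/5]] · [[6], [26], [-7]] = [[-5], [-4], [3]].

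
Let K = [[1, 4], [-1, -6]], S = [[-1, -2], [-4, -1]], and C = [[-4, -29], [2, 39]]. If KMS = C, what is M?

Isolating M: multiply by K⁻¹ from the left and S⁻¹ from the right, so M = K⁻¹CS⁻¹.
det K = -2, so K⁻¹ = [[3, 2], [-1/2, -1/2]].
det S = -7; the adjugate gives S⁻¹ = [[1/7, -2/7], [-4/7, 1/7]].
K⁻¹C = [[-8, -9], [1, -5]].
M = (K⁻¹C)S⁻¹ = [[4, 1], [3, -1]].

M = [[4, 1], [3, -1]]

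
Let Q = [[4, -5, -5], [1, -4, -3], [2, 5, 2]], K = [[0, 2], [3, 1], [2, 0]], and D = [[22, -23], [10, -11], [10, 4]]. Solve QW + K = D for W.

W = [[3, -5], [2, 4], [-4, -3]]

QW = D − K = [[22, -25], [7, -12], [8, 4]].
Since Q multiplies W on the left, W = Q⁻¹(D − K).
Q has determinant 3; Q⁻¹ = [[7/3, -5, -5/3], [-8/3, 6, 7/3], [13/3, -10, -11/3]].
W = Q⁻¹(D − K) = [[3, -5], [2, 4], [-4, -3]].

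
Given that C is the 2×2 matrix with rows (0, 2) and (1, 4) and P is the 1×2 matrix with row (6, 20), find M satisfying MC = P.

M = [[-2, 6]]

Since C sits to the right of M, M = PC⁻¹.
det C = -2; the adjugate gives C⁻¹ = [[-2, 1], [1/2, 0]].
M = PC⁻¹ = [[6, 20]] · [[-2, 1], [1/2, 0]] = [[-2, 6]].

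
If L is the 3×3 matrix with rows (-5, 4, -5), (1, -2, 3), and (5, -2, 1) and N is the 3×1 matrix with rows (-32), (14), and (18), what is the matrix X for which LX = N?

Since L multiplies X on the left, X = L⁻¹N.
det L = -4; the adjugate gives L⁻¹ = [[-1, -3/2, -1/2], [-7/2, -5, -5/2], [-2, -5/2, -3/2]].
X = L⁻¹N = [[-1, -3/2, -1/2], [-7/2, -5, -5/2], [-2, -5/2, -3/2]] · [[-32], [14], [18]] = [[2], [-3], [2]].

X = [[2], [-3], [2]]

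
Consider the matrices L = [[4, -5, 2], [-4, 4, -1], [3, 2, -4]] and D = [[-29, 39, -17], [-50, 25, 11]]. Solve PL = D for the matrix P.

P = [[-5, 3, 1], [-5, 3, -6]]

Since L sits to the right of P, P = DL⁻¹.
L has determinant -1; L⁻¹ = [[14, 16, 3], [19, 22, 4], [20, 23, 4]].
P = DL⁻¹ = [[-29, 39, -17], [-50, 25, 11]] · [[14, 16, 3], [19, 22, 4], [20, 23, 4]] = [[-5, 3, 1], [-5, 3, -6]].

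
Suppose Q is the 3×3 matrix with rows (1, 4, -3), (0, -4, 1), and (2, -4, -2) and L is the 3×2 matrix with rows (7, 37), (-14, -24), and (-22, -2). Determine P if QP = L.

P = [[5, 5], [5, 5], [6, -4]]

Q is on the left of P, so left-multiply by Q⁻¹: P = Q⁻¹L.
det Q = -4; the adjugate gives Q⁻¹ = [[-3, -5, 2], [-1/2, -1, 1/4], [-2, -3, 1]].
P = Q⁻¹L = [[-3, -5, 2], [-1/2, -1, 1/4], [-2, -3, 1]] · [[7, 37], [-14, -24], [-22, -2]] = [[5, 5], [5, 5], [6, -4]].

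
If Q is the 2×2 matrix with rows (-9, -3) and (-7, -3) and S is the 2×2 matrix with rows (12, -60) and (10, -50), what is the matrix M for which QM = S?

Q is on the left of M, so left-multiply by Q⁻¹: M = Q⁻¹S.
det Q = 6, so Q⁻¹ = [[-1/2, 1/2], [7/6, -3/2]].
M = Q⁻¹S = [[-1/2, 1/2], [7/6, -3/2]] · [[12, -60], [10, -50]] = [[-1, 5], [-1, 5]].

M = [[-1, 5], [-1, 5]]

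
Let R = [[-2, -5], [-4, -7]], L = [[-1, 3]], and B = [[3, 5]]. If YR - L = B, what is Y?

YR = B + L = [[2, 8]].
Right-multiplying both sides by R⁻¹ gives Y = (B + L)R⁻¹.
det R = -6, so R⁻¹ = [[7/6, -5/6], [-2/3, 1/3]].
Y = (B + L)R⁻¹ = [[-3, 1]].

Y = [[-3, 1]]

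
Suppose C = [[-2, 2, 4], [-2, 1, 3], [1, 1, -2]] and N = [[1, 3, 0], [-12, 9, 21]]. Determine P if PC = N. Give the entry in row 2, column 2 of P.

Right-multiplying both sides by C⁻¹ gives P = NC⁻¹.
det C = -4, so C⁻¹ = [[5/4, -2, -1/2], [1/4, 0, 1/2], [3/4, -1, -1/2]].
P = NC⁻¹ = [[1, 3, 0], [-12, 9, 21]] · [[5/4, -2, -1/2], [1/4, 0, 1/2], [3/4, -1, -1/2]] = [[2, -2, 1], [3, 3, 0]].

3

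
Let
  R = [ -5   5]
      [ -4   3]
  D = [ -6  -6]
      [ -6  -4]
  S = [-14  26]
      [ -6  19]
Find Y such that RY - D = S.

RY = S + D = [[-20, 20], [-12, 15]].
Left-multiplying both sides by R⁻¹ gives Y = R⁻¹(S + D).
R has determinant 5; R⁻¹ = [[3/5, -1], [4/5, -1]].
Y = R⁻¹(S + D) = [[0, -3], [-4, 1]].

Y = [[0, -3], [-4, 1]]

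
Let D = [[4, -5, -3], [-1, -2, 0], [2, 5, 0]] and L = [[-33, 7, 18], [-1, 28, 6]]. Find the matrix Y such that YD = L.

Right-multiplying both sides by D⁻¹ gives Y = LD⁻¹.
det D = 3; the adjugate gives D⁻¹ = [[0, -5, -2], [0, 2, 1], [-1/3, -10, -13/3]].
Y = LD⁻¹ = [[-33, 7, 18], [-1, 28, 6]] · [[0, -5, -2], [0, 2, 1], [-1/3, -10, -13/3]] = [[-6, -1, -5], [-2, 1, 4]].

Y = [[-6, -1, -5], [-2, 1, 4]]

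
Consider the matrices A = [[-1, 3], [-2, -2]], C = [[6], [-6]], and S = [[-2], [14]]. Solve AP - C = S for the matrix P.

AP = S + C = [[4], [8]].
Since A multiplies P on the left, P = A⁻¹(S + C).
det A = 8, so A⁻¹ = [[-1/4, -3/8], [1/4, -1/8]].
P = A⁻¹(S + C) = [[-4], [0]].

P = [[-4], [0]]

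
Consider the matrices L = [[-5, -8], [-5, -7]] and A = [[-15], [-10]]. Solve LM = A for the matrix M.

Left-multiplying both sides by L⁻¹ gives M = L⁻¹A.
det L = -5; the adjugate gives L⁻¹ = [[7/5, -8/5], [-1, 1]].
M = L⁻¹A = [[7/5, -8/5], [-1, 1]] · [[-15], [-10]] = [[-5], [5]].

M = [[-5], [5]]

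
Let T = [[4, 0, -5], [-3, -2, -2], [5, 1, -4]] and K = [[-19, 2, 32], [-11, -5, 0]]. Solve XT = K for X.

X = [[-2, -3, -4], [0, 2, -1]]

Right-multiplying both sides by T⁻¹ gives X = KT⁻¹.
T has determinant 5; T⁻¹ = [[2, -1, -2], [-22/5, 9/5, 23/5], [7/5, -4/5, -8/5]].
X = KT⁻¹ = [[-19, 2, 32], [-11, -5, 0]] · [[2, -1, -2], [-22/5, 9/5, 23/5], [7/5, -4/5, -8/5]] = [[-2, -3, -4], [0, 2, -1]].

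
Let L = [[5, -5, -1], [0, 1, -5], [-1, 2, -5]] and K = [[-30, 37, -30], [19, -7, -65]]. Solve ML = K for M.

M = [[-5, 2, 5], [5, 6, 6]]

Right-multiplying both sides by L⁻¹ gives M = KL⁻¹.
L has determinant -1; L⁻¹ = [[-5, 27, -26], [-5, 26, -25], [-1, 5, -5]].
M = KL⁻¹ = [[-30, 37, -30], [19, -7, -65]] · [[-5, 27, -26], [-5, 26, -25], [-1, 5, -5]] = [[-5, 2, 5], [5, 6, 6]].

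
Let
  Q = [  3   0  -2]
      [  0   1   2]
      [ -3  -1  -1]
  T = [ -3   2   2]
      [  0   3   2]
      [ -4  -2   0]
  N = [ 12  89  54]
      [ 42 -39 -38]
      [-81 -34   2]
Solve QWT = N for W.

Isolating W: multiply by Q⁻¹ from the left and T⁻¹ from the right, so W = Q⁻¹NT⁻¹.
Q has determinant -3; Q⁻¹ = [[-1/3, -2/3, -2/3], [2, 3, 2], [-1, -1, -1]].
det T = -4; the adjugate gives T⁻¹ = [[-1, 1, 1/2], [2, -2, -3/2], [-3, 7/2, 9/4]].
Q⁻¹N = [[22, 19, 6], [-12, -7, -2], [27, -16, -18]].
W = (Q⁻¹N)T⁻¹ = [[-2, 5, -4], [4, -5, 0], [-5, -4, -3]].

W = [[-2, 5, -4], [4, -5, 0], [-5, -4, -3]]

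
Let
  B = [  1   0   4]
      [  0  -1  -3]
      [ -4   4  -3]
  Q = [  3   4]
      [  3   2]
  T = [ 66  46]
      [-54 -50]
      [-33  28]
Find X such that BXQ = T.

X = [[-3, 5], [4, -1], [1, 4]]

X = B⁻¹TQ⁻¹ (apply B⁻¹ on the left and Q⁻¹ on the right).
B has determinant -1; B⁻¹ = [[-15, -16, -4], [-12, -13, -3], [4, 4, 1]].
Q has determinant -6; Q⁻¹ = [[-1/3, 2/3], [1/2, -1/2]].
B⁻¹T = [[6, -2], [9, 14], [15, 12]].
X = (B⁻¹T)Q⁻¹ = [[-3, 5], [4, -1], [1, 4]].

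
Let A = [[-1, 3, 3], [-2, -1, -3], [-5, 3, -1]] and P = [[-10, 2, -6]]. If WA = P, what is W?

W = [[2, 4, 0]]

Right-multiplying both sides by A⁻¹ gives W = PA⁻¹.
det A = -4; the adjugate gives A⁻¹ = [[-5/2, -3, 3/2], [-13/4, -4, 9/4], [11/4, 3, -7/4]].
W = PA⁻¹ = [[-10, 2, -6]] · [[-5/2, -3, 3/2], [-13/4, -4, 9/4], [11/4, 3, -7/4]] = [[2, 4, 0]].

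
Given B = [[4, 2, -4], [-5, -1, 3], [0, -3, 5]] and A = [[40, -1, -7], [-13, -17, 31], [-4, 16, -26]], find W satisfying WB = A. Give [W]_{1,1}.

5

Since B sits to the right of W, W = AB⁻¹.
det B = 6, so B⁻¹ = [[2/3, 1/3, 1/3], [25/6, 10/3, 4/3], [5/2, 2, 1]].
W = AB⁻¹ = [[40, -1, -7], [-13, -17, 31], [-4, 16, -26]] · [[2/3, 1/3, 1/3], [25/6, 10/3, 4/3], [5/2, 2, 1]] = [[5, -4, 5], [-2, 1, 4], [-1, 0, -6]].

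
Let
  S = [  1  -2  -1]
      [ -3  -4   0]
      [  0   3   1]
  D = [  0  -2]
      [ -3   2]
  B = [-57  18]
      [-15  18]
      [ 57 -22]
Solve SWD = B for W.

W = [[4, 5], [-2, -5], [-2, -4]]

Isolating W: multiply by S⁻¹ from the left and D⁻¹ from the right, so W = S⁻¹BD⁻¹.
S has determinant -1; S⁻¹ = [[4, 1, 4], [-3, -1, -3], [9, 3, 10]].
det D = -6, so D⁻¹ = [[-1/3, -1/3], [-1/2, 0]].
S⁻¹B = [[-15, 2], [15, -6], [12, -4]].
W = (S⁻¹B)D⁻¹ = [[4, 5], [-2, -5], [-2, -4]].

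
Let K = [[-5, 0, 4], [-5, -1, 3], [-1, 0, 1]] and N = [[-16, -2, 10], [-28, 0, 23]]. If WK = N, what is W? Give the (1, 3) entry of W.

-4

K is on the right of W, so right-multiply by K⁻¹: W = NK⁻¹.
det K = 1, so K⁻¹ = [[-1, 0, 4], [2, -1, -5], [-1, 0, 5]].
W = NK⁻¹ = [[-16, -2, 10], [-28, 0, 23]] · [[-1, 0, 4], [2, -1, -5], [-1, 0, 5]] = [[2, 2, -4], [5, 0, 3]].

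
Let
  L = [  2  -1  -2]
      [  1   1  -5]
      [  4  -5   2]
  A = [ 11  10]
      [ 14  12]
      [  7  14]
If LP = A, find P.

P = [[6, -2], [3, -6], [-1, -4]]

Left-multiplying both sides by L⁻¹ gives P = L⁻¹A.
det L = -6; the adjugate gives L⁻¹ = [[23/6, -2, -7/6], [11/3, -2, -4/3], [3/2, -1, -1/2]].
P = L⁻¹A = [[23/6, -2, -7/6], [11/3, -2, -4/3], [3/2, -1, -1/2]] · [[11, 10], [14, 12], [7, 14]] = [[6, -2], [3, -6], [-1, -4]].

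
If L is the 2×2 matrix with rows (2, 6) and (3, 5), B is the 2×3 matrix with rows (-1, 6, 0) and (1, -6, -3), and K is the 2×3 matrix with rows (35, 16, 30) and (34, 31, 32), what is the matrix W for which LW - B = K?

W = [[5, 5, 3], [4, 2, 4]]

LW = K + B = [[34, 22, 30], [35, 25, 29]].
Since L multiplies W on the left, W = L⁻¹(K + B).
det L = -8; the adjugate gives L⁻¹ = [[-5/8, 3/4], [3/8, -1/4]].
W = L⁻¹(K + B) = [[5, 5, 3], [4, 2, 4]].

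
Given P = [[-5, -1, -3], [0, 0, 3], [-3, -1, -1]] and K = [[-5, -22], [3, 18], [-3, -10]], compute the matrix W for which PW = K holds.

P is on the left of W, so left-multiply by P⁻¹: W = P⁻¹K.
P has determinant -6; P⁻¹ = [[-1/2, -1/3, 1/2], [3/2, 2/3, -5/2], [0, 1/3, 0]].
W = P⁻¹K = [[-1/2, -1/3, 1/2], [3/2, 2/3, -5/2], [0, 1/3, 0]] · [[-5, -22], [3, 18], [-3, -10]] = [[0, 0], [2, 4], [1, 6]].

W = [[0, 0], [2, 4], [1, 6]]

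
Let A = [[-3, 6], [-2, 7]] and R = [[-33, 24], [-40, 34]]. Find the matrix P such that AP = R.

P = [[-1, 4], [-6, 6]]

A is on the left of P, so left-multiply by A⁻¹: P = A⁻¹R.
A has determinant -9; A⁻¹ = [[-7/9, 2/3], [-2/9, 1/3]].
P = A⁻¹R = [[-7/9, 2/3], [-2/9, 1/3]] · [[-33, 24], [-40, 34]] = [[-1, 4], [-6, 6]].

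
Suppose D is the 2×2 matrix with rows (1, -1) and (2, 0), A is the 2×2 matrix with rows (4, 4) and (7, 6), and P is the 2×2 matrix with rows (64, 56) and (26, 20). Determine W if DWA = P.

W = [[-2, 3], [-4, -5]]

Left-multiply by D⁻¹ and right-multiply by A⁻¹: W = D⁻¹PA⁻¹.
D has determinant 2; D⁻¹ = [[0, 1/2], [-1, 1/2]].
det A = -4, so A⁻¹ = [[-3/2, 1], [7/4, -1]].
D⁻¹P = [[13, 10], [-51, -46]].
W = (D⁻¹P)A⁻¹ = [[-2, 3], [-4, -5]].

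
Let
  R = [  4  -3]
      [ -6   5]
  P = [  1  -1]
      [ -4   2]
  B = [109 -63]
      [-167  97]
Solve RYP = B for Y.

Y = [[2, -5], [-3, 1]]

Isolating Y: multiply by R⁻¹ from the left and P⁻¹ from the right, so Y = R⁻¹BP⁻¹.
det R = 2; the adjugate gives R⁻¹ = [[5/2, 3/2], [3, 2]].
P has determinant -2; P⁻¹ = [[-1, -1/2], [-2, -1/2]].
R⁻¹B = [[22, -12], [-7, 5]].
Y = (R⁻¹B)P⁻¹ = [[2, -5], [-3, 1]].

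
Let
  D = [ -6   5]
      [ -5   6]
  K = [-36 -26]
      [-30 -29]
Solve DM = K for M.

M = [[6, 1], [0, -4]]

Left-multiplying both sides by D⁻¹ gives M = D⁻¹K.
D has determinant -11; D⁻¹ = [[-6/11, 5/11], [-5/11, 6/11]].
M = D⁻¹K = [[-6/11, 5/11], [-5/11, 6/11]] · [[-36, -26], [-30, -29]] = [[6, 1], [0, -4]].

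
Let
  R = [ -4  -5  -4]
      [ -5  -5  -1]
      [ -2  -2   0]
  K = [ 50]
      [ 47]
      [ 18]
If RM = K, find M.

M = [[-3], [-6], [-2]]

Left-multiplying both sides by R⁻¹ gives M = R⁻¹K.
det R = -2; the adjugate gives R⁻¹ = [[1, -4, 15/2], [-1, 4, -8], [0, -1, 5/2]].
M = R⁻¹K = [[1, -4, 15/2], [-1, 4, -8], [0, -1, 5/2]] · [[50], [47], [18]] = [[-3], [-6], [-2]].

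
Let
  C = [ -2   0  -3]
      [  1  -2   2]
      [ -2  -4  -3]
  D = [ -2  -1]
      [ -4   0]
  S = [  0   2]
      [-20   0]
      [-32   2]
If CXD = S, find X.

Left-multiply by C⁻¹ and right-multiply by D⁻¹: X = C⁻¹SD⁻¹.
det C = -4; the adjugate gives C⁻¹ = [[-7/2, -3, 3/2], [1/4, 0, -1/4], [2, 2, -1]].
D has determinant -4; D⁻¹ = [[0, -1/4], [-1, 1/2]].
C⁻¹S = [[12, -4], [8, 0], [-8, 2]].
X = (C⁻¹S)D⁻¹ = [[4, -5], [0, -2], [-2, 3]].

X = [[4, -5], [0, -2], [-2, 3]]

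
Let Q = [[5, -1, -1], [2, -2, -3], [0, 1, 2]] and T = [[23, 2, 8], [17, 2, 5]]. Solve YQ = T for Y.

Y = [[5, -1, 5], [5, -4, -1]]

Q is on the right of Y, so right-multiply by Q⁻¹: Y = TQ⁻¹.
det Q = -3, so Q⁻¹ = [[1/3, -1/3, -1/3], [4/3, -10/3, -13/3], [-2/3, 5/3, 8/3]].
Y = TQ⁻¹ = [[23, 2, 8], [17, 2, 5]] · [[1/3, -1/3, -1/3], [4/3, -10/3, -13/3], [-2/3, 5/3, 8/3]] = [[5, -1, 5], [5, -4, -1]].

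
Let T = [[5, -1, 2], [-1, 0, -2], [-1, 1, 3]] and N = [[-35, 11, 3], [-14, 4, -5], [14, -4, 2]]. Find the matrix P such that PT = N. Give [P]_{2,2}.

T is on the right of P, so right-multiply by T⁻¹: P = NT⁻¹.
det T = 3; the adjugate gives T⁻¹ = [[2/3, 5/3, 2/3], [5/3, 17/3, 8/3], [-1/3, -4/3, -1/3]].
P = NT⁻¹ = [[-35, 11, 3], [-14, 4, -5], [14, -4, 2]] · [[2/3, 5/3, 2/3], [5/3, 17/3, 8/3], [-1/3, -4/3, -1/3]] = [[-6, 0, 5], [-1, 6, 3], [2, -2, -2]].

6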